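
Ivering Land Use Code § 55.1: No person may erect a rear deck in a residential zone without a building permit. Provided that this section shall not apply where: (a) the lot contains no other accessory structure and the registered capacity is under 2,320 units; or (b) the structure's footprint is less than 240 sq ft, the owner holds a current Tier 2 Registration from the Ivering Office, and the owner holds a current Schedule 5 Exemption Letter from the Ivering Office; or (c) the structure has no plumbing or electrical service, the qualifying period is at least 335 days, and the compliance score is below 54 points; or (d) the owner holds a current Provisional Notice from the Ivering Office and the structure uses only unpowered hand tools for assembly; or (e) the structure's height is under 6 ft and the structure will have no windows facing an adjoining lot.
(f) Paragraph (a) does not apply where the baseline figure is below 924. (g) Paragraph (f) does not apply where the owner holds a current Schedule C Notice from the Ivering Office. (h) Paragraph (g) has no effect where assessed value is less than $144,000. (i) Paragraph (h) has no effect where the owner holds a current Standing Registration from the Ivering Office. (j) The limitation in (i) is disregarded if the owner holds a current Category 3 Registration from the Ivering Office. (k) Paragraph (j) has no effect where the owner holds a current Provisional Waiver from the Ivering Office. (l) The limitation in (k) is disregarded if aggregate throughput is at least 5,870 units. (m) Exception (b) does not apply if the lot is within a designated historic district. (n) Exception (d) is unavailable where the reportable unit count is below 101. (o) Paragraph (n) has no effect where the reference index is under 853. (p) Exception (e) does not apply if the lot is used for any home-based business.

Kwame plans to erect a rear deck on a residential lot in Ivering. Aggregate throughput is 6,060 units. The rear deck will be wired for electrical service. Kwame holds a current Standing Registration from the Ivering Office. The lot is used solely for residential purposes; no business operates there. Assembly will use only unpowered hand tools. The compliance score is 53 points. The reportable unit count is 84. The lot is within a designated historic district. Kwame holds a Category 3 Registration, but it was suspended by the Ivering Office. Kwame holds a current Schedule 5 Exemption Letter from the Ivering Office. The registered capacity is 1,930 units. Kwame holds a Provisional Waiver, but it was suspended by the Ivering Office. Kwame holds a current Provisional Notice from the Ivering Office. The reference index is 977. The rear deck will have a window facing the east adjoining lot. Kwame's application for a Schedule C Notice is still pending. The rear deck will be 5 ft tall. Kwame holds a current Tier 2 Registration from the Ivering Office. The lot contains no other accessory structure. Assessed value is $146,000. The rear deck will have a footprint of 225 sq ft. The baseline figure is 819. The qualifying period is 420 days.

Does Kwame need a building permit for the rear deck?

Exception (a): the lot has no other accessory structure; the registered capacity is 1,930 units, under the 2,320 units limit — every condition holds. But: (f) operates against (a): the baseline figure is 819, below the 924 limit. (g) is inapplicable (there is no Schedule C Notice in force), so (f) stands. So (a) is unavailable.
Exception (b) is satisfied on its face — the structure's footprint is 225 sq ft, less than the 240 sq ft limit; a current Tier 2 Registration is held; a current Schedule 5 Exemption Letter is held. However, paragraph (m) must be considered: (m) is engaged — the lot is in a historic district. Exception (b) does not apply.
Exception (c) requires that the structure has no plumbing or electrical service; but electrical service is planned, so (c) is unavailable.
Exception (d): a current Provisional Notice is held; assembly uses only hand tools — every condition holds. However, paragraphs (n)–(o) must be considered: (n) operates — the reportable unit count is 84, below the 101 limit. (o) is not triggered (the reference index is 977, not under 853), so (n) stands. So (d) is unavailable.
Exception (e) requires that the structure will have no windows facing an adjoining lot; but a window faces an adjoining lot, so (e) is unavailable.
No exception applies. The general rule governs.

Yes — Kwame must obtain a building permit.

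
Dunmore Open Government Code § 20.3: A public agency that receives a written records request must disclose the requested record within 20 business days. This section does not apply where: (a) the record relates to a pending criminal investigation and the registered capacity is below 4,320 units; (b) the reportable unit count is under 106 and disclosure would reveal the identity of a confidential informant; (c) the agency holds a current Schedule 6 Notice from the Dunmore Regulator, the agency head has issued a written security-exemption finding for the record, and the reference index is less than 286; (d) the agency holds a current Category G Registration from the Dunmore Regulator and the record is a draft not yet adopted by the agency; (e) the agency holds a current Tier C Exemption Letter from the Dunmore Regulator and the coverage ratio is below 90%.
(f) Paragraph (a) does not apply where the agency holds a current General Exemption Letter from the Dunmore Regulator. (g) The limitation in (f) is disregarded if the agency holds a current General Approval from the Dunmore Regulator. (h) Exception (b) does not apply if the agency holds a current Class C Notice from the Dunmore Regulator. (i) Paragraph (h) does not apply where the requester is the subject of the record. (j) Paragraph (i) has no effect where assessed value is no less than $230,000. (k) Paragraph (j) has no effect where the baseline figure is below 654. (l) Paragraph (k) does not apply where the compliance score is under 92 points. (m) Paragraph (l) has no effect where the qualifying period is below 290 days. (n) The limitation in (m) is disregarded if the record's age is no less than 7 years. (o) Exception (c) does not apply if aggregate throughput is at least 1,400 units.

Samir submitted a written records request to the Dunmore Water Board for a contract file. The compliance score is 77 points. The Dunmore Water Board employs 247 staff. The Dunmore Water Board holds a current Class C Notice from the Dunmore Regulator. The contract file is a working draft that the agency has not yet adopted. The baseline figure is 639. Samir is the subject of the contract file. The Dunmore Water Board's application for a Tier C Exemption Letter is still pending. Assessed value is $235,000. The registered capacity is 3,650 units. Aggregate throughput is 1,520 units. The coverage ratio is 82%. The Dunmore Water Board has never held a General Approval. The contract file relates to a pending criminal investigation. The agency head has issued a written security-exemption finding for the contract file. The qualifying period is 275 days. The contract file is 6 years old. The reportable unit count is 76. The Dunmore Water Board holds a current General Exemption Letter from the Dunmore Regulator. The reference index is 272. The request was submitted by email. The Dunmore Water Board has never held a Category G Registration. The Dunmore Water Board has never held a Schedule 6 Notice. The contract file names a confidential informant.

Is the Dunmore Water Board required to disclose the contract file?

No — exception (b) applies; the Dunmore Water Board is not required to disclose the contract file.

Exception (a) is satisfied on its face — the contract file relates to a pending investigation; the registered capacity is 3,650 units, below the 4,320 units limit. Turning to paragraphs (f)–(g): (f) is triggered — a current General Exemption Letter is held. (g) is inapplicable (there is no General Approval in force), so (f) stands. So (a) is unavailable.
Exception (b)'s conditions are all satisfied: the reportable unit count is 76, under the 106 limit; the contract file names a confidential informant. Considering the limiting provisions: (h) is engaged (a current Class C Notice is held), but is overridden by (i): (i) operates against (h): Samir is the subject of the contract file. (j) operates (assessed value is $235,000, meeting the $230,000 threshold), but yields to (k): (k) operates — the baseline figure is 639, below the 654 limit. (l) would limit (k) — the compliance score is 77 points, under the 92 points limit — but (m) sets (l) aside: (m) is triggered — the qualifying period is 275 days, below the 290 days limit. (n) does not operate here (the record's age is 6 years, short of 7 years), so (m) stands. So (b) applies.
Exception (c) requires that the agency holds a current Schedule 6 Notice from the Dunmore Regulator; but the Schedule 6 Notice is not current, so (c) is unavailable.
Exception (d) requires that the agency holds a current Category G Registration from the Dunmore Regulator; but no current Category G Registration is held, so (d) is unavailable.
Exception (e) does not apply: the Tier C Exemption Letter is not current.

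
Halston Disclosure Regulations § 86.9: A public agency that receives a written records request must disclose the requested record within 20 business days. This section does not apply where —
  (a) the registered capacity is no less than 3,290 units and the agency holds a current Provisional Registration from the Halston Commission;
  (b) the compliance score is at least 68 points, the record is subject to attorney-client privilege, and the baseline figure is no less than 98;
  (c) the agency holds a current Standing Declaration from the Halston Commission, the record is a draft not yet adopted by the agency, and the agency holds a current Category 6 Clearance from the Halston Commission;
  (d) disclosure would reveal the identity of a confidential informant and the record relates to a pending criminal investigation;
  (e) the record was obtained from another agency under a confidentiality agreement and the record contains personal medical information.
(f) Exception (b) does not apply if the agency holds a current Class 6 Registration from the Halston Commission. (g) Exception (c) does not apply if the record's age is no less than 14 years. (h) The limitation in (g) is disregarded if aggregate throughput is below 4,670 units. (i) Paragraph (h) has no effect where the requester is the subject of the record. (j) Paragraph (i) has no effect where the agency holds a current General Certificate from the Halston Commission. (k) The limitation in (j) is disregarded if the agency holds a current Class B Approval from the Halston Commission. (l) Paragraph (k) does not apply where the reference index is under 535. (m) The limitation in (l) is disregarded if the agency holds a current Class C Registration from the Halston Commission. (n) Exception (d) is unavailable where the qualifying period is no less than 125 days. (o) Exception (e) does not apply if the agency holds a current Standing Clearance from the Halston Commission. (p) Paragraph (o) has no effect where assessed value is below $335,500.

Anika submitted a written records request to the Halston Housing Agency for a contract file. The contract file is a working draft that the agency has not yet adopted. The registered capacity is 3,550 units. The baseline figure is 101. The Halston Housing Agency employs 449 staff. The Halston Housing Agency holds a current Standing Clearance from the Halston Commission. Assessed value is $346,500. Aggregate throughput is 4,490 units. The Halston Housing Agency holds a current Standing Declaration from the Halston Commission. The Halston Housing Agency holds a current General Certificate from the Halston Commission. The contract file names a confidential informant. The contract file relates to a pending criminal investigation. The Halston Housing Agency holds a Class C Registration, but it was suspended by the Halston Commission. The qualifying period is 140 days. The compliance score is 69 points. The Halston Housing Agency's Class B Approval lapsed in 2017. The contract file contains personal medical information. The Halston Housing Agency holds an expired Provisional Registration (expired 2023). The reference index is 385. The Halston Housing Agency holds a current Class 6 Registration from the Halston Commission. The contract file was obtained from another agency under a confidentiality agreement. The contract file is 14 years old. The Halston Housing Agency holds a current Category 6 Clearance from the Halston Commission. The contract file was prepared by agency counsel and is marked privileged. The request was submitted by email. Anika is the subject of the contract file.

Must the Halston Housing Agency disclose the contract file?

Exception (a) fails — no current Provisional Registration is held.
Exception (b) is satisfied on its face — the compliance score is 69 points, meeting the 68 points threshold; the contract file is privileged; the baseline figure is 101, meeting the 98 threshold. However, paragraph (f) must be considered: (f) operates against (b): a current Class 6 Registration is held. So (b) is unavailable.
Exception (c) is satisfied on its face — a current Standing Declaration is held; the contract file is an unadopted draft; a current Category 6 Clearance is held. Considering the limiting provisions: (g) would limit (c) — the record's age is 14 years, meeting the 14 years threshold — but (h) sets (g) aside: (h) operates against (g): aggregate throughput is 4,490 units, below the 4,670 units limit. (i) is triggered (Anika is the subject of the contract file), but is itself disapplied by (j): (j) operates against (i): a current General Certificate is held. (k), which would lift (j), is inapplicable — the Class B Approval is not current. Exception (c) stands.
All of (d)'s requirements are met (the contract file names a confidential informant; the contract file relates to a pending investigation). Turning to paragraph (n): (n) operates against (d): the qualifying period is 140 days, meeting the 125 days threshold. (d) is therefore removed.
All of (e)'s requirements are met (the contract file was obtained under a confidentiality agreement; the contract file contains personal medical information). But: (o) operates against (e): a current Standing Clearance is held. (p), which would lift (o), is not engaged — assessed value is $346,500, not below $335,500. Exception (e) does not apply.

No — exception (c) applies; the Halston Housing Agency is not required to disclose the contract file.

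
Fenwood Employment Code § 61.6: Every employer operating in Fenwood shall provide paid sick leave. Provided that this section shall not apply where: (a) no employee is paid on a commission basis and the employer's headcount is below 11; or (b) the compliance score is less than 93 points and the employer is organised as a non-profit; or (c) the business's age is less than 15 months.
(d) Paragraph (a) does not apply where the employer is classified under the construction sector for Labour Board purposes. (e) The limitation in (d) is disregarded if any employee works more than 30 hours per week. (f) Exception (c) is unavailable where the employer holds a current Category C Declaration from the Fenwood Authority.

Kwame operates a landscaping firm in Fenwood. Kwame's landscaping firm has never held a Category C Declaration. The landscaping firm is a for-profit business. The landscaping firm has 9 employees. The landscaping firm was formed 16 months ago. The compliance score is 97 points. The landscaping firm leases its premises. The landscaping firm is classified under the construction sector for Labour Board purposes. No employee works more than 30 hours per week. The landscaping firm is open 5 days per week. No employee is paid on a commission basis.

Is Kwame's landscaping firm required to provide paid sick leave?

Yes — Kwame's landscaping firm must provide paid sick leave.

All of (a)'s requirements are met (no employee is paid on commission; the employer's headcount is 9, below the 11 limit). But: (d) operates against (a): the landscaping firm is classified under the construction sector. (e) is inapplicable (no employee exceeds 30 hours/week), so (d) stands. Exception (a) does not apply.
Exception (b) does not apply: the compliance score is 97 points, not less than 93 points.
Exception (c) requires that the business's age is less than 15 months; but the business's age is 16 months, not less than 15 months, so (c) is unavailable.
None of the exceptions is available; § 61.6 applies in full.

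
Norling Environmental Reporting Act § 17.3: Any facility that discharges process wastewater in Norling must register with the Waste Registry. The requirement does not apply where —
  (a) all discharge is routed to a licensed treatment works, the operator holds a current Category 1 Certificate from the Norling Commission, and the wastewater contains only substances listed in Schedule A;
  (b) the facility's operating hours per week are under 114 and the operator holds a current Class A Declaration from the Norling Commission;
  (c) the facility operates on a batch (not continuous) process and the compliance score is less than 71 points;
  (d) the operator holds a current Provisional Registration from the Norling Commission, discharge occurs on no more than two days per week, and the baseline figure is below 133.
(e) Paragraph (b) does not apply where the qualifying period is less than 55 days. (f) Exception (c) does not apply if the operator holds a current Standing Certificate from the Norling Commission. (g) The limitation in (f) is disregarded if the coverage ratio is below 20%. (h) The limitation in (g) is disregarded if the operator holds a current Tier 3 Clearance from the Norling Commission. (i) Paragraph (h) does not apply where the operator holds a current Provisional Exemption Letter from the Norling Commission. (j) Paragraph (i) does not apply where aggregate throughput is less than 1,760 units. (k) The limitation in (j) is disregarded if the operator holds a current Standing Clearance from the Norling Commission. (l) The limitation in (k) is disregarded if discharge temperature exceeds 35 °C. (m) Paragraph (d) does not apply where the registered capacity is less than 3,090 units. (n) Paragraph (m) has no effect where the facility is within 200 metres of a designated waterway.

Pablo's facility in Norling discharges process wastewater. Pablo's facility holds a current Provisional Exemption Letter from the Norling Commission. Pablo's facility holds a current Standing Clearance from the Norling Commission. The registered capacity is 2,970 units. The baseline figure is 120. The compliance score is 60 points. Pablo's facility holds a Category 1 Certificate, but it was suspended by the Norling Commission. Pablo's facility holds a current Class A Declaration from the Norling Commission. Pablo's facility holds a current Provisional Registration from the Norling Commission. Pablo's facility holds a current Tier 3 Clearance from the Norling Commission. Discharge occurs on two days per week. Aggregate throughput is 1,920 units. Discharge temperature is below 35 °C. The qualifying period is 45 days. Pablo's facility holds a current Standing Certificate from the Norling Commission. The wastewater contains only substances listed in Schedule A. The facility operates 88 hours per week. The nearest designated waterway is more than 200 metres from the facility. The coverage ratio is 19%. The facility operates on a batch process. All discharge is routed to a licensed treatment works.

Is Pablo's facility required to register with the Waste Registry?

Exception (a) requires that the operator holds a current Category 1 Certificate from the Norling Commission; but there is no Category 1 Certificate in force, so (a) is unavailable.
All of (b)'s requirements are met (the facility's operating hours per week are 88, under the 114 limit; a current Class A Declaration is held). Turning to paragraph (e): (e) is triggered — the qualifying period is 45 days, less than the 55 days limit. Exception (b) does not apply.
All of (c)'s requirements are met (the facility operates on a batch process; the compliance score is 60 points, less than the 71 points limit). Considering the limiting provisions: (f) would limit (c) — a current Standing Certificate is held — but (g) sets (f) aside: (g) is engaged — the coverage ratio is 19%, below the 20% limit. (h) would limit (g) — a current Tier 3 Clearance is held — but (i) sets (h) aside: (i) operates against (h): a current Provisional Exemption Letter is held. (j), which would lift (i), is inapplicable — aggregate throughput is 1,920 units, not less than 1,760 units. So (c) applies.
Exception (d)'s conditions are all satisfied: a current Provisional Registration is held; discharge occurs on no more than two days per week; the baseline figure is 120, below the 133 limit. But applying paragraphs (m)–(n): (m) is engaged — the registered capacity is 2,970 units, less than the 3,090 units limit. (n), which would lift (m), is not engaged — the facility is more than 200 m from any designated waterway. So (d) is unavailable.

No — exception (c) applies; Pablo's facility is not required to register with the Waste Registry.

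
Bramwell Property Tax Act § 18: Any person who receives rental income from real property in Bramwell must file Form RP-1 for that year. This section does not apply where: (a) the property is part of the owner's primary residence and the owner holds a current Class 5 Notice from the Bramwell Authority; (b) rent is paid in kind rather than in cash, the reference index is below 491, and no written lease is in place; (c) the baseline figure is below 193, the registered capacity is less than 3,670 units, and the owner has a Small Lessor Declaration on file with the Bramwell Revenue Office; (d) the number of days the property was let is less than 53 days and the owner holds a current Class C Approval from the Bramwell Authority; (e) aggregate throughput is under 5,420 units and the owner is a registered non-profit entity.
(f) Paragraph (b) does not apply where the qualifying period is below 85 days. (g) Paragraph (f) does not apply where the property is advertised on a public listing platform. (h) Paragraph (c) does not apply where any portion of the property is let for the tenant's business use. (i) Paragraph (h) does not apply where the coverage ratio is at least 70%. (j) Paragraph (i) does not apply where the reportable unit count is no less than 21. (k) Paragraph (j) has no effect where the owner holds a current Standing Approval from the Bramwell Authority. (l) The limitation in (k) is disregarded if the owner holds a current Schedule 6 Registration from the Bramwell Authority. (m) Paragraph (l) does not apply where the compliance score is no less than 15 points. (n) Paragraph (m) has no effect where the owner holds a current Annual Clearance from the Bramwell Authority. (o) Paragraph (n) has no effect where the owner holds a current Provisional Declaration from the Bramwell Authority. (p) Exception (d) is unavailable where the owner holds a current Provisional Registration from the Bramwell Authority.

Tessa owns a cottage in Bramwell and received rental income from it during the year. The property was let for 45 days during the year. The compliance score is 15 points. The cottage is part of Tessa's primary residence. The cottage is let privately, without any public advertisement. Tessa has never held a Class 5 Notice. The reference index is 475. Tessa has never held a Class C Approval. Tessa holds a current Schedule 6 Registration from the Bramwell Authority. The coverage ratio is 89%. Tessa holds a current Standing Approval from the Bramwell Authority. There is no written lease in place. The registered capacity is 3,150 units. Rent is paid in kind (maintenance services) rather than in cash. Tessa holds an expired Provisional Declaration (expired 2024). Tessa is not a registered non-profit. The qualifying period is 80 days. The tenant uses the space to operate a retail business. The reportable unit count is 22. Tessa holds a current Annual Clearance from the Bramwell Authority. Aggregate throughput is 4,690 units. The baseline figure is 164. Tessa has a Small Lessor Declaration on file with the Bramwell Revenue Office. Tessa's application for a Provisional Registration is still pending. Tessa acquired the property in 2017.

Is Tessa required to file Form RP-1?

Yes — Tessa must file Form RP-1.

Exception (a) does not apply: no current Class 5 Notice is held.
All of (b)'s requirements are met (rent is paid in kind; the reference index is 475, below the 491 limit; there is no written lease). However, paragraphs (f)–(g) must be considered: (f) operates against (b): the qualifying period is 80 days, below the 85 days limit. (g) does not operate here (the property is let privately without advertisement), so (f) stands. So (b) is unavailable.
All of (c)'s requirements are met (the baseline figure is 164, below the 193 limit; the registered capacity is 3,150 units, less than the 3,670 units limit; a Small Lessor Declaration is on file). But: (h) is triggered — the space is let for business use. (i) would limit (h) — the coverage ratio is 89%, meeting the 70% threshold — but (j) sets (i) aside: (j) operates against (i): the reportable unit count is 22, meeting the 21 threshold. (k) would limit (j) — a current Standing Approval is held — but (l) sets (k) aside: (l) is triggered — a current Schedule 6 Registration is held. (m) would limit (l) — the compliance score is 15 points, meeting the 15 points threshold — but (n) sets (m) aside: (n) is engaged — a current Annual Clearance is held. (o) is not engaged (there is no Provisional Declaration in force), so (n) stands. (c) is therefore removed.
Exception (d) requires that the owner holds a current Class C Approval from the Bramwell Authority; but there is no Class C Approval in force, so (d) is unavailable.
Exception (e) fails — Tessa is not a registered non-profit.
None of the exceptions is available; § 18 applies in full.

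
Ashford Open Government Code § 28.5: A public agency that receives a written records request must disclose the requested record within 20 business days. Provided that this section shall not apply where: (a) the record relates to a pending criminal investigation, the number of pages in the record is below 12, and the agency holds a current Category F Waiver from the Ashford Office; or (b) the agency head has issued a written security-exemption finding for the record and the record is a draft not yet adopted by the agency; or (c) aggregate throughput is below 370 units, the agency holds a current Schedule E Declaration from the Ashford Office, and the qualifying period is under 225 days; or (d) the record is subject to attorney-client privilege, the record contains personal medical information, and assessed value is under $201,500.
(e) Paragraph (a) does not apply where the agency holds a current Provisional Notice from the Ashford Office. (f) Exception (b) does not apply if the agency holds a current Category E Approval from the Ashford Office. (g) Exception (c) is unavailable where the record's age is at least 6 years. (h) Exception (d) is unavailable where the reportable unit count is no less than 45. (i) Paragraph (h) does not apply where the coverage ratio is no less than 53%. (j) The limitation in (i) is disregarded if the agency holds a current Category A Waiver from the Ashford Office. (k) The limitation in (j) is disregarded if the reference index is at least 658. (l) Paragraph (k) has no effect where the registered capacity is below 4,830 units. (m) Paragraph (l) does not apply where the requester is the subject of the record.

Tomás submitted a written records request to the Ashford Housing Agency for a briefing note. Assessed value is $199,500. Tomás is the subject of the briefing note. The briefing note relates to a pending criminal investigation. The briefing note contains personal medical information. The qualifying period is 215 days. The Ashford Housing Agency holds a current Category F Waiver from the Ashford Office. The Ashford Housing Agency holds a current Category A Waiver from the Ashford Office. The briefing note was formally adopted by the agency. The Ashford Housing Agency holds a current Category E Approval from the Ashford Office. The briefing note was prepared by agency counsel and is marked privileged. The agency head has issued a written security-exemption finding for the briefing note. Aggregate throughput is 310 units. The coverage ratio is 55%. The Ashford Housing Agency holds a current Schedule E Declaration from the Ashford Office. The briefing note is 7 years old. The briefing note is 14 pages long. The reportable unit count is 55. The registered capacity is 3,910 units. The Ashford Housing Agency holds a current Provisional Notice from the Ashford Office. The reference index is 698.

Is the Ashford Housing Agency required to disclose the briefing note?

Exception (a) fails — the number of pages in the record is 14, not below 12.
Exception (b) fails — the briefing note has been formally adopted.
All of (c)'s requirements are met (aggregate throughput is 310 units, below the 370 units limit; a current Schedule E Declaration is held; the qualifying period is 215 days, under the 225 days limit). But applying paragraph (g): (g) operates against (c): the record's age is 7 years, meeting the 6 years threshold. So (c) is unavailable.
Exception (d)'s conditions are all satisfied: the briefing note is privileged; the briefing note contains personal medical information; assessed value is $199,500, under the $201,500 limit. Considering the limiting provisions: (h) would limit (d) — the reportable unit count is 55, meeting the 45 threshold — but (i) sets (h) aside: (i) is triggered — the coverage ratio is 55%, meeting the 53% threshold. (j) applies (a current Category A Waiver is held), but is set aside by (k): (k) operates against (j): the reference index is 698, meeting the 658 threshold. (l) would limit (k) — the registered capacity is 3,910 units, below the 4,830 units limit — but (m) sets (l) aside: (m) operates against (l): Tomás is the subject of the briefing note. So (d) applies.

No — exception (d) applies; the Ashford Housing Agency is not required to disclose the briefing note.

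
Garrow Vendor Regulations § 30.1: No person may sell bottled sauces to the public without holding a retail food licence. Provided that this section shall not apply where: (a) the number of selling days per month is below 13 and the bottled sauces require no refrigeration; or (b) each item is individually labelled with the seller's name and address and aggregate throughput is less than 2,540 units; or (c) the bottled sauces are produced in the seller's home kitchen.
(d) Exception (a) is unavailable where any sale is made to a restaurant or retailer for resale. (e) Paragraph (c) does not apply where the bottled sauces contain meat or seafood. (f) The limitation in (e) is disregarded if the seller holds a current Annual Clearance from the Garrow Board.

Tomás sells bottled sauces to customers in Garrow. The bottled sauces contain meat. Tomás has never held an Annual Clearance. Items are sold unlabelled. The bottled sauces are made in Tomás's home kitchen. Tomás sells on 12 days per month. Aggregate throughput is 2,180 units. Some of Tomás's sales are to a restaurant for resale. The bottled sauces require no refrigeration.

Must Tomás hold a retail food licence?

All of (a)'s requirements are met (the number of selling days per month is 12, below the 13 limit; the bottled sauces are shelf-stable). However, paragraph (d) must be considered: (d) operates — some sales are to a restaurant for resale. Exception (a) does not apply.
Exception (b) does not apply: items are sold unlabelled.
Exception (c) is satisfied on its face — the bottled sauces are home-kitchen produced. But applying paragraphs (e)–(f): (e) operates against (c): the bottled sauces contain meat. (f) is not triggered (there is no Annual Clearance in force), so (e) stands. Exception (c) does not apply.
No exception is made out. Tomás falls within the general rule.

Yes — Tomás must hold a retail food licence.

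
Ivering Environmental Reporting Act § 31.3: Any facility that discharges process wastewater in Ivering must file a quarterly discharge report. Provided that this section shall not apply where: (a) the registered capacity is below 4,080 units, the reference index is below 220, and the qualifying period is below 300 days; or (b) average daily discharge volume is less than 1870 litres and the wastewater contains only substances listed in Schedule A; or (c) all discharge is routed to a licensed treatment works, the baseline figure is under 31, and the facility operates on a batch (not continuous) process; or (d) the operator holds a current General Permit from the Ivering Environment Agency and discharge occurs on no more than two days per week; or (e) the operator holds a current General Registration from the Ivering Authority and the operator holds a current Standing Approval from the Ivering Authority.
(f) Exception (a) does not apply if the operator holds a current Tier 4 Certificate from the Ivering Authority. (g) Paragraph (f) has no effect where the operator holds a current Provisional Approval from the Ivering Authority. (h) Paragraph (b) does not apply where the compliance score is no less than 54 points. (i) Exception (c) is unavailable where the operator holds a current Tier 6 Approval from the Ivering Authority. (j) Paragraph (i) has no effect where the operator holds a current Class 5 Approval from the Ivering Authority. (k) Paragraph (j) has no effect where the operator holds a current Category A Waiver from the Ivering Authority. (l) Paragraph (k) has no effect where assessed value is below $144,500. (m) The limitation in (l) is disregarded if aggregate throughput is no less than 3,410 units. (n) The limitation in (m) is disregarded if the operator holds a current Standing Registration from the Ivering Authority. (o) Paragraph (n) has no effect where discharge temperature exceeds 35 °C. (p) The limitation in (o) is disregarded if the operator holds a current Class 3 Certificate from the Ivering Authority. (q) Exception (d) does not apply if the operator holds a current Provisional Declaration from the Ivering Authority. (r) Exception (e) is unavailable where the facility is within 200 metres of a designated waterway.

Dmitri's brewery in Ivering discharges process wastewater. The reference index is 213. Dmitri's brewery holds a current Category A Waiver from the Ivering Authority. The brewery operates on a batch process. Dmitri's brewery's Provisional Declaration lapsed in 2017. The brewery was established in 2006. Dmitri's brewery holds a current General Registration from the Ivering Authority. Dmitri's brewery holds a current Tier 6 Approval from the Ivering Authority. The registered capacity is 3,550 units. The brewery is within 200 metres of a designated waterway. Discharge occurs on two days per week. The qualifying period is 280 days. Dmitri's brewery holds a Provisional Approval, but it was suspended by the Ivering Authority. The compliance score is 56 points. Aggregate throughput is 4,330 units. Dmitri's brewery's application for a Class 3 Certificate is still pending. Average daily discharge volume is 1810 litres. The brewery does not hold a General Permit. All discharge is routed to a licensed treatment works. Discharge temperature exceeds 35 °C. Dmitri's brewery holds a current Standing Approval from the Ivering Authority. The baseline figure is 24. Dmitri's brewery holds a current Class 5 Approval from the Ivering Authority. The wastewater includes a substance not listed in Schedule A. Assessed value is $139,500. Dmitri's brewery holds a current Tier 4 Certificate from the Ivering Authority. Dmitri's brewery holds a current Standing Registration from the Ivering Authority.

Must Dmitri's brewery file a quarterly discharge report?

Exception (a): the registered capacity is 3,550 units, below the 4,080 units limit; the reference index is 213, below the 220 limit; the qualifying period is 280 days, below the 300 days limit — every condition holds. Turning to paragraphs (f)–(g): (f) operates against (a): a current Tier 4 Certificate is held. (g), which would lift (f), is not engaged — the Provisional Approval is not current. So (a) is unavailable.
Exception (b) does not apply: the wastewater includes a non-Schedule-A substance.
Exception (c): discharge is routed to a licensed treatment works; the baseline figure is 24, under the 31 limit; the facility operates on a batch process — every condition holds. But: (i) is engaged — a current Tier 6 Approval is held. (j) applies (a current Class 5 Approval is held), but yields to (k): (k) operates against (j): a current Category A Waiver is held. (l) would limit (k) — assessed value is $139,500, below the $144,500 limit — but (m) sets (l) aside: (m) operates against (l): aggregate throughput is 4,330 units, meeting the 3,410 units threshold. (n) is engaged (a current Standing Registration is held), but is overridden by (o): (o) is triggered — discharge temperature exceeds 35 °C. (p), which would lift (o), is not triggered — there is no Class 3 Certificate in force. Exception (c) does not apply.
Exception (d) fails — no General Permit is held.
Exception (e): a current General Registration is held; a current Standing Approval is held — every condition holds. But: (r) operates against (e): the brewery is within 200 m of a designated waterway. So (e) is unavailable.
No exception is made out. Dmitri's brewery falls within the general rule.

Yes — Dmitri's brewery must file a quarterly discharge report.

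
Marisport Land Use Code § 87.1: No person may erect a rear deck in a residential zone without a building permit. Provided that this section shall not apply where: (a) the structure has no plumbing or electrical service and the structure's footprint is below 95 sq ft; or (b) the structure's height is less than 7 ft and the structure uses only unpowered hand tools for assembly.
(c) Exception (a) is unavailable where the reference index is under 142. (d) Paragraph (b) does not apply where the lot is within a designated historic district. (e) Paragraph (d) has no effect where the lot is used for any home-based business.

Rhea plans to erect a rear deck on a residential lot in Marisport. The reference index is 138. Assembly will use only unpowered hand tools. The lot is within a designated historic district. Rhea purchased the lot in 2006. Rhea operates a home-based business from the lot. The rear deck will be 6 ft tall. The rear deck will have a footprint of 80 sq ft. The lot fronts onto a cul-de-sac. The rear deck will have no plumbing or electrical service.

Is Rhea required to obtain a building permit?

No — exception (b) applies; Rhea does not need a building permit.

All of (a)'s requirements are met (there is no plumbing or electrical service; the structure's footprint is 80 sq ft, below the 95 sq ft limit). But: (c) operates against (a): the reference index is 138, under the 142 limit. Exception (a) does not apply.
All of (b)'s requirements are met (the structure's height is 6 ft, less than the 7 ft limit; assembly uses only hand tools). Under paragraphs (d)–(e): (d) is triggered (the lot is in a historic district), but is set aside by (e): (e) operates — a home-based business operates on the lot. So (b) applies.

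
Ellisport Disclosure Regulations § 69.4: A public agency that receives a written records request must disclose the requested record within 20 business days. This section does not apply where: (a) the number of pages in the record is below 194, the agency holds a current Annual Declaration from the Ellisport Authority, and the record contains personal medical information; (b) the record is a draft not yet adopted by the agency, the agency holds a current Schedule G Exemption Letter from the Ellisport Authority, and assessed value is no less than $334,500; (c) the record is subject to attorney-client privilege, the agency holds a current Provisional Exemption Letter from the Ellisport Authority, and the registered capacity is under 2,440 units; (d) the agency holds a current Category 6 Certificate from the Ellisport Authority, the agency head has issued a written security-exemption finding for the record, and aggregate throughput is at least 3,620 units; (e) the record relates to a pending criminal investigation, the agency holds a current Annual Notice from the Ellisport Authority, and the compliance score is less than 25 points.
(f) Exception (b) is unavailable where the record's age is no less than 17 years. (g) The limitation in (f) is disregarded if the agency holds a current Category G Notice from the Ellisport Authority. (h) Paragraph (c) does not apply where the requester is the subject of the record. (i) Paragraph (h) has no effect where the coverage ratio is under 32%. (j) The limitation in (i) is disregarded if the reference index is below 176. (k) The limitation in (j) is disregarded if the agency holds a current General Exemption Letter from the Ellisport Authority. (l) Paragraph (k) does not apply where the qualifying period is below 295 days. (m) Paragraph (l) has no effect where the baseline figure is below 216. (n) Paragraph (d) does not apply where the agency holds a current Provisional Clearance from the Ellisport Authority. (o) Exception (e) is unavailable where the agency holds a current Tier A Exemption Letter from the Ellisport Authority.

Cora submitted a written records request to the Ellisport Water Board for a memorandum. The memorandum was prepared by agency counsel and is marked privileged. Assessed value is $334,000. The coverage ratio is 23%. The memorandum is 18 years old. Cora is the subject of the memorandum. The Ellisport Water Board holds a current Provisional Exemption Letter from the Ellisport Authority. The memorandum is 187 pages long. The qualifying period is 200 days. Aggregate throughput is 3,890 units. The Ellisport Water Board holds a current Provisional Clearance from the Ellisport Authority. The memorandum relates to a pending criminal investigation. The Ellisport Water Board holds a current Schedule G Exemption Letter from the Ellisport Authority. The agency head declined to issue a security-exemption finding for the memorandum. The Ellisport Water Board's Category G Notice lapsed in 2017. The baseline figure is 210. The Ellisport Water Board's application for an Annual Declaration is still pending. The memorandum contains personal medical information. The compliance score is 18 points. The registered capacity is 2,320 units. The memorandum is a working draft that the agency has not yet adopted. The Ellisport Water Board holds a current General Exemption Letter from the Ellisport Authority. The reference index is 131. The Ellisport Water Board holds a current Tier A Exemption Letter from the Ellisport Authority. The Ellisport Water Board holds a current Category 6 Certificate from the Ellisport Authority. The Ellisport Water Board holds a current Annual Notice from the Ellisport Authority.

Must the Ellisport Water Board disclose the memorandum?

No — exception (c) applies; the Ellisport Water Board is not required to disclose the memorandum.

Exception (a) does not apply: there is no Annual Declaration in force.
Exception (b) does not apply: assessed value is $334,000, short of $334,500.
Exception (c) is satisfied on its face — the memorandum is privileged; a current Provisional Exemption Letter is held; the registered capacity is 2,320 units, under the 2,440 units limit. Applying paragraphs (h)–(m): (h) would limit (c) — Cora is the subject of the memorandum — but (i) sets (h) aside: (i) operates against (h): the coverage ratio is 23%, under the 32% limit. (j) would limit (i) — the reference index is 131, below the 176 limit — but (k) sets (j) aside: (k) operates — a current General Exemption Letter is held. (l) would limit (k) — the qualifying period is 200 days, below the 295 days limit — but (m) sets (l) aside: (m) is triggered — the baseline figure is 210, below the 216 limit. (c) remains available.
Exception (d) does not apply: the agency head declined to issue a security-exemption finding.
Exception (e) is satisfied on its face — the memorandum relates to a pending investigation; a current Annual Notice is held; the compliance score is 18 points, less than the 25 points limit. Turning to paragraph (o): (o) operates against (e): a current Tier A Exemption Letter is held. Exception (e) does not apply.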